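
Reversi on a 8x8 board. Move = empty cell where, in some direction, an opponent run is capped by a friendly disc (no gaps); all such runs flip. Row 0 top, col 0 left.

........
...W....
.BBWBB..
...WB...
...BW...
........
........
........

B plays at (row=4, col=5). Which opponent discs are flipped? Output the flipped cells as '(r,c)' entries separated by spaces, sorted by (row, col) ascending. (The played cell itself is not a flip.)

Answer: (4,4)

Derivation:
Dir NW: first cell 'B' (not opp) -> no flip
Dir N: first cell '.' (not opp) -> no flip
Dir NE: first cell '.' (not opp) -> no flip
Dir W: opp run (4,4) capped by B -> flip
Dir E: first cell '.' (not opp) -> no flip
Dir SW: first cell '.' (not opp) -> no flip
Dir S: first cell '.' (not opp) -> no flip
Dir SE: first cell '.' (not opp) -> no flip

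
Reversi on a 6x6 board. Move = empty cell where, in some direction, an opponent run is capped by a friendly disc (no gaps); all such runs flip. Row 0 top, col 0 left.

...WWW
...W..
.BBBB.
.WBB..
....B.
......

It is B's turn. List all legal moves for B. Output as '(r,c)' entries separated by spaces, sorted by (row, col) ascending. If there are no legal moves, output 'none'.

(0,2): flips 1 -> legal
(1,2): no bracket -> illegal
(1,4): no bracket -> illegal
(1,5): no bracket -> illegal
(2,0): no bracket -> illegal
(3,0): flips 1 -> legal
(4,0): flips 1 -> legal
(4,1): flips 1 -> legal
(4,2): no bracket -> illegal

Answer: (0,2) (3,0) (4,0) (4,1)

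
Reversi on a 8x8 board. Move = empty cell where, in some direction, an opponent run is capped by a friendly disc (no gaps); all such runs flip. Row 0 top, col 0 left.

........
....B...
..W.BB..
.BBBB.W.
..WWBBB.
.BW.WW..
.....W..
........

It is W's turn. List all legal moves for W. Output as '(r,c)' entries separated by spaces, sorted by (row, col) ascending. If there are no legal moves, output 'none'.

Answer: (0,3) (0,4) (1,5) (1,6) (2,0) (2,1) (2,3) (3,5) (3,7) (4,0) (4,7) (5,0) (5,6) (6,0)

Derivation:
(0,3): flips 2 -> legal
(0,4): flips 4 -> legal
(0,5): no bracket -> illegal
(1,3): no bracket -> illegal
(1,5): flips 2 -> legal
(1,6): flips 2 -> legal
(2,0): flips 1 -> legal
(2,1): flips 1 -> legal
(2,3): flips 1 -> legal
(2,6): no bracket -> illegal
(3,0): no bracket -> illegal
(3,5): flips 1 -> legal
(3,7): flips 1 -> legal
(4,0): flips 1 -> legal
(4,1): no bracket -> illegal
(4,7): flips 3 -> legal
(5,0): flips 1 -> legal
(5,3): no bracket -> illegal
(5,6): flips 1 -> legal
(5,7): no bracket -> illegal
(6,0): flips 1 -> legal
(6,1): no bracket -> illegal
(6,2): no bracket -> illegal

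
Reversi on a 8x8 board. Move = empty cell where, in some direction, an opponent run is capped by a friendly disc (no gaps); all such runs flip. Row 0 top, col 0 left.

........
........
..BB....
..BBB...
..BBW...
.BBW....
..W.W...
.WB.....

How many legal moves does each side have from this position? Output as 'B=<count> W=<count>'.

-- B to move --
(3,5): no bracket -> illegal
(4,5): flips 1 -> legal
(5,4): flips 2 -> legal
(5,5): flips 1 -> legal
(6,0): no bracket -> illegal
(6,1): no bracket -> illegal
(6,3): flips 1 -> legal
(6,5): no bracket -> illegal
(7,0): flips 1 -> legal
(7,3): flips 1 -> legal
(7,4): no bracket -> illegal
(7,5): flips 2 -> legal
B mobility = 7
-- W to move --
(1,1): flips 2 -> legal
(1,2): flips 4 -> legal
(1,3): flips 3 -> legal
(1,4): no bracket -> illegal
(2,1): no bracket -> illegal
(2,4): flips 1 -> legal
(2,5): no bracket -> illegal
(3,1): flips 1 -> legal
(3,5): no bracket -> illegal
(4,0): flips 1 -> legal
(4,1): flips 2 -> legal
(4,5): no bracket -> illegal
(5,0): flips 2 -> legal
(5,4): no bracket -> illegal
(6,0): no bracket -> illegal
(6,1): no bracket -> illegal
(6,3): no bracket -> illegal
(7,3): flips 1 -> legal
W mobility = 9

Answer: B=7 W=9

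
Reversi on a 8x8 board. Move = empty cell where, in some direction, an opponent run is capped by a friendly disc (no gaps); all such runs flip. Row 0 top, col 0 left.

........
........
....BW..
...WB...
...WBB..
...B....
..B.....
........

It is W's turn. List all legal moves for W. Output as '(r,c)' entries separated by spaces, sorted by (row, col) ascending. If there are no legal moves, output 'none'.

(1,3): no bracket -> illegal
(1,4): no bracket -> illegal
(1,5): flips 1 -> legal
(2,3): flips 1 -> legal
(3,5): flips 1 -> legal
(3,6): no bracket -> illegal
(4,2): no bracket -> illegal
(4,6): flips 2 -> legal
(5,1): no bracket -> illegal
(5,2): no bracket -> illegal
(5,4): no bracket -> illegal
(5,5): flips 1 -> legal
(5,6): no bracket -> illegal
(6,1): no bracket -> illegal
(6,3): flips 1 -> legal
(6,4): no bracket -> illegal
(7,1): no bracket -> illegal
(7,2): no bracket -> illegal
(7,3): no bracket -> illegal

Answer: (1,5) (2,3) (3,5) (4,6) (5,5) (6,3)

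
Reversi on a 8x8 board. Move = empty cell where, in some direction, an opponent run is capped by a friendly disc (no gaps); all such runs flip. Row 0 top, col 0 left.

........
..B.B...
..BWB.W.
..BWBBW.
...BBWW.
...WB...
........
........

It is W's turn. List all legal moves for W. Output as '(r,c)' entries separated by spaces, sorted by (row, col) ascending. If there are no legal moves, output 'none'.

(0,1): flips 1 -> legal
(0,2): no bracket -> illegal
(0,3): no bracket -> illegal
(0,4): no bracket -> illegal
(0,5): flips 1 -> legal
(1,1): flips 1 -> legal
(1,3): flips 2 -> legal
(1,5): flips 1 -> legal
(2,1): flips 1 -> legal
(2,5): flips 2 -> legal
(3,1): flips 1 -> legal
(4,1): flips 1 -> legal
(4,2): flips 2 -> legal
(5,2): no bracket -> illegal
(5,5): flips 2 -> legal
(6,3): flips 1 -> legal
(6,4): no bracket -> illegal
(6,5): no bracket -> illegal

Answer: (0,1) (0,5) (1,1) (1,3) (1,5) (2,1) (2,5) (3,1) (4,1) (4,2) (5,5) (6,3)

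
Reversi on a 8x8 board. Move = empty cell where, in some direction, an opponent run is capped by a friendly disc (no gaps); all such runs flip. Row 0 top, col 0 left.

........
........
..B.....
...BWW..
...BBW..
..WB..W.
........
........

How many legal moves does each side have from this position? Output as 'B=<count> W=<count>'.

Answer: B=7 W=4

Derivation:
-- B to move --
(2,3): no bracket -> illegal
(2,4): flips 1 -> legal
(2,5): flips 1 -> legal
(2,6): flips 1 -> legal
(3,6): flips 2 -> legal
(4,1): no bracket -> illegal
(4,2): no bracket -> illegal
(4,6): flips 1 -> legal
(4,7): no bracket -> illegal
(5,1): flips 1 -> legal
(5,4): no bracket -> illegal
(5,5): no bracket -> illegal
(5,7): no bracket -> illegal
(6,1): flips 1 -> legal
(6,2): no bracket -> illegal
(6,3): no bracket -> illegal
(6,5): no bracket -> illegal
(6,6): no bracket -> illegal
(6,7): no bracket -> illegal
B mobility = 7
-- W to move --
(1,1): no bracket -> illegal
(1,2): no bracket -> illegal
(1,3): no bracket -> illegal
(2,1): no bracket -> illegal
(2,3): no bracket -> illegal
(2,4): no bracket -> illegal
(3,1): no bracket -> illegal
(3,2): flips 1 -> legal
(4,2): flips 2 -> legal
(5,4): flips 2 -> legal
(5,5): no bracket -> illegal
(6,2): flips 2 -> legal
(6,3): no bracket -> illegal
(6,4): no bracket -> illegal
W mobility = 4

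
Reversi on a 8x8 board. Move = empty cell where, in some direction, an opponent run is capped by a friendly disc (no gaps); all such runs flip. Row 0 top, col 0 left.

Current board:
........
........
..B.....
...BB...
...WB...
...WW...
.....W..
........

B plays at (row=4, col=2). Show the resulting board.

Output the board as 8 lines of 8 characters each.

Answer: ........
........
..B.....
...BB...
..BBB...
...WW...
.....W..
........

Derivation:
Place B at (4,2); scan 8 dirs for brackets.
Dir NW: first cell '.' (not opp) -> no flip
Dir N: first cell '.' (not opp) -> no flip
Dir NE: first cell 'B' (not opp) -> no flip
Dir W: first cell '.' (not opp) -> no flip
Dir E: opp run (4,3) capped by B -> flip
Dir SW: first cell '.' (not opp) -> no flip
Dir S: first cell '.' (not opp) -> no flip
Dir SE: opp run (5,3), next='.' -> no flip
All flips: (4,3)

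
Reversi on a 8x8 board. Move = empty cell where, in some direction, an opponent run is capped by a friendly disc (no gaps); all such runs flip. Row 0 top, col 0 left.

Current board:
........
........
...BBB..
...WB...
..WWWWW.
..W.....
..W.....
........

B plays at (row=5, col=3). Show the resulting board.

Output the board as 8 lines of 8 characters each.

Place B at (5,3); scan 8 dirs for brackets.
Dir NW: opp run (4,2), next='.' -> no flip
Dir N: opp run (4,3) (3,3) capped by B -> flip
Dir NE: opp run (4,4), next='.' -> no flip
Dir W: opp run (5,2), next='.' -> no flip
Dir E: first cell '.' (not opp) -> no flip
Dir SW: opp run (6,2), next='.' -> no flip
Dir S: first cell '.' (not opp) -> no flip
Dir SE: first cell '.' (not opp) -> no flip
All flips: (3,3) (4,3)

Answer: ........
........
...BBB..
...BB...
..WBWWW.
..WB....
..W.....
........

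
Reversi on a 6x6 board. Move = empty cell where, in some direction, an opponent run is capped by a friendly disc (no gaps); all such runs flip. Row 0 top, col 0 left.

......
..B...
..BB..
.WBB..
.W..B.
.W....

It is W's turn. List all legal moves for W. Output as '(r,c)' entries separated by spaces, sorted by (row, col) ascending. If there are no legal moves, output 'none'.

(0,1): no bracket -> illegal
(0,2): no bracket -> illegal
(0,3): no bracket -> illegal
(1,1): no bracket -> illegal
(1,3): flips 1 -> legal
(1,4): flips 2 -> legal
(2,1): no bracket -> illegal
(2,4): no bracket -> illegal
(3,4): flips 2 -> legal
(3,5): no bracket -> illegal
(4,2): no bracket -> illegal
(4,3): no bracket -> illegal
(4,5): no bracket -> illegal
(5,3): no bracket -> illegal
(5,4): no bracket -> illegal
(5,5): no bracket -> illegal

Answer: (1,3) (1,4) (3,4)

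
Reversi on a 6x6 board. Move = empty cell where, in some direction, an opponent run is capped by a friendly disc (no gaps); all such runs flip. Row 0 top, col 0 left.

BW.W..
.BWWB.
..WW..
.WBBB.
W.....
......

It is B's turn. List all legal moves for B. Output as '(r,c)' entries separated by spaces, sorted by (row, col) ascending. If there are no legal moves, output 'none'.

Answer: (0,2) (3,0)

Derivation:
(0,2): flips 3 -> legal
(0,4): no bracket -> illegal
(1,0): no bracket -> illegal
(2,0): no bracket -> illegal
(2,1): no bracket -> illegal
(2,4): no bracket -> illegal
(3,0): flips 1 -> legal
(4,1): no bracket -> illegal
(4,2): no bracket -> illegal
(5,0): no bracket -> illegal
(5,1): no bracket -> illegal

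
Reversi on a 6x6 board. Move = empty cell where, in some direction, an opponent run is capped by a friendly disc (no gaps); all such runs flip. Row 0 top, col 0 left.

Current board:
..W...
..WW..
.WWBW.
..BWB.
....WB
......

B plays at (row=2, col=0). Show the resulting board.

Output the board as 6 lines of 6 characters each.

Place B at (2,0); scan 8 dirs for brackets.
Dir NW: edge -> no flip
Dir N: first cell '.' (not opp) -> no flip
Dir NE: first cell '.' (not opp) -> no flip
Dir W: edge -> no flip
Dir E: opp run (2,1) (2,2) capped by B -> flip
Dir SW: edge -> no flip
Dir S: first cell '.' (not opp) -> no flip
Dir SE: first cell '.' (not opp) -> no flip
All flips: (2,1) (2,2)

Answer: ..W...
..WW..
BBBBW.
..BWB.
....WB
......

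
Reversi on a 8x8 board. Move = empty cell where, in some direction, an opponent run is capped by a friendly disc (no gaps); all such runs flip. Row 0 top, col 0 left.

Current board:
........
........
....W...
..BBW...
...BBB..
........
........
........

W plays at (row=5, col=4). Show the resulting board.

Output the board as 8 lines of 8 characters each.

Answer: ........
........
....W...
..BBW...
...BWB..
....W...
........
........

Derivation:
Place W at (5,4); scan 8 dirs for brackets.
Dir NW: opp run (4,3) (3,2), next='.' -> no flip
Dir N: opp run (4,4) capped by W -> flip
Dir NE: opp run (4,5), next='.' -> no flip
Dir W: first cell '.' (not opp) -> no flip
Dir E: first cell '.' (not opp) -> no flip
Dir SW: first cell '.' (not opp) -> no flip
Dir S: first cell '.' (not opp) -> no flip
Dir SE: first cell '.' (not opp) -> no flip
All flips: (4,4)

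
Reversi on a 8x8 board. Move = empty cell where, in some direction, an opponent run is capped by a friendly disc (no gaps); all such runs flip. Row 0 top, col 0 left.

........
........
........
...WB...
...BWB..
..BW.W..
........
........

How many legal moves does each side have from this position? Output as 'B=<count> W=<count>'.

Answer: B=5 W=5

Derivation:
-- B to move --
(2,2): no bracket -> illegal
(2,3): flips 1 -> legal
(2,4): no bracket -> illegal
(3,2): flips 1 -> legal
(3,5): no bracket -> illegal
(4,2): no bracket -> illegal
(4,6): no bracket -> illegal
(5,4): flips 2 -> legal
(5,6): no bracket -> illegal
(6,2): no bracket -> illegal
(6,3): flips 1 -> legal
(6,4): no bracket -> illegal
(6,5): flips 1 -> legal
(6,6): no bracket -> illegal
B mobility = 5
-- W to move --
(2,3): no bracket -> illegal
(2,4): flips 1 -> legal
(2,5): no bracket -> illegal
(3,2): no bracket -> illegal
(3,5): flips 2 -> legal
(3,6): no bracket -> illegal
(4,1): no bracket -> illegal
(4,2): flips 1 -> legal
(4,6): flips 1 -> legal
(5,1): flips 1 -> legal
(5,4): no bracket -> illegal
(5,6): no bracket -> illegal
(6,1): no bracket -> illegal
(6,2): no bracket -> illegal
(6,3): no bracket -> illegal
W mobility = 5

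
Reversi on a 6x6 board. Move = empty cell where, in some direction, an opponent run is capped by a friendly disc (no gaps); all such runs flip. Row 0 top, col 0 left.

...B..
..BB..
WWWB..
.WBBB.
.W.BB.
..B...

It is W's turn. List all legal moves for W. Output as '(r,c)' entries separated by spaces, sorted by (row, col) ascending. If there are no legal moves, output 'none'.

Answer: (0,2) (0,4) (1,4) (2,4) (3,5) (4,2) (5,4) (5,5)

Derivation:
(0,1): no bracket -> illegal
(0,2): flips 1 -> legal
(0,4): flips 1 -> legal
(1,1): no bracket -> illegal
(1,4): flips 2 -> legal
(2,4): flips 1 -> legal
(2,5): no bracket -> illegal
(3,5): flips 3 -> legal
(4,2): flips 1 -> legal
(4,5): no bracket -> illegal
(5,1): no bracket -> illegal
(5,3): no bracket -> illegal
(5,4): flips 2 -> legal
(5,5): flips 2 -> legal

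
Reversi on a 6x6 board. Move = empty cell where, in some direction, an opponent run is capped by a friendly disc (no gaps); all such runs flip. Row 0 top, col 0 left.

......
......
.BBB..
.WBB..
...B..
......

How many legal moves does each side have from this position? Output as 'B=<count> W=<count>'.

Answer: B=3 W=3

Derivation:
-- B to move --
(2,0): no bracket -> illegal
(3,0): flips 1 -> legal
(4,0): flips 1 -> legal
(4,1): flips 1 -> legal
(4,2): no bracket -> illegal
B mobility = 3
-- W to move --
(1,0): no bracket -> illegal
(1,1): flips 1 -> legal
(1,2): no bracket -> illegal
(1,3): flips 1 -> legal
(1,4): no bracket -> illegal
(2,0): no bracket -> illegal
(2,4): no bracket -> illegal
(3,0): no bracket -> illegal
(3,4): flips 2 -> legal
(4,1): no bracket -> illegal
(4,2): no bracket -> illegal
(4,4): no bracket -> illegal
(5,2): no bracket -> illegal
(5,3): no bracket -> illegal
(5,4): no bracket -> illegal
W mobility = 3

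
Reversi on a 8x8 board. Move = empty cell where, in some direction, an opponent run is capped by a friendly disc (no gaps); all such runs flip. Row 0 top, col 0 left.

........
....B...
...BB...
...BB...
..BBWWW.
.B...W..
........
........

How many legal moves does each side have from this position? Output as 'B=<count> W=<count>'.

Answer: B=4 W=4

Derivation:
-- B to move --
(3,5): no bracket -> illegal
(3,6): no bracket -> illegal
(3,7): no bracket -> illegal
(4,7): flips 3 -> legal
(5,3): no bracket -> illegal
(5,4): flips 1 -> legal
(5,6): flips 1 -> legal
(5,7): no bracket -> illegal
(6,4): no bracket -> illegal
(6,5): no bracket -> illegal
(6,6): flips 2 -> legal
B mobility = 4
-- W to move --
(0,3): no bracket -> illegal
(0,4): flips 3 -> legal
(0,5): no bracket -> illegal
(1,2): flips 2 -> legal
(1,3): no bracket -> illegal
(1,5): no bracket -> illegal
(2,2): flips 1 -> legal
(2,5): no bracket -> illegal
(3,1): no bracket -> illegal
(3,2): no bracket -> illegal
(3,5): no bracket -> illegal
(4,0): no bracket -> illegal
(4,1): flips 2 -> legal
(5,0): no bracket -> illegal
(5,2): no bracket -> illegal
(5,3): no bracket -> illegal
(5,4): no bracket -> illegal
(6,0): no bracket -> illegal
(6,1): no bracket -> illegal
(6,2): no bracket -> illegal
W mobility = 4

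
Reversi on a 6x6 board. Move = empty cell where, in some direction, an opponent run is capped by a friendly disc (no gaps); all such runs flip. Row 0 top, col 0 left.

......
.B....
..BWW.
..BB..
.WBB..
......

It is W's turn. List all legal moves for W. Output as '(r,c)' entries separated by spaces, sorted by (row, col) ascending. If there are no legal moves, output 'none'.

(0,0): no bracket -> illegal
(0,1): no bracket -> illegal
(0,2): no bracket -> illegal
(1,0): no bracket -> illegal
(1,2): no bracket -> illegal
(1,3): no bracket -> illegal
(2,0): no bracket -> illegal
(2,1): flips 1 -> legal
(3,1): no bracket -> illegal
(3,4): no bracket -> illegal
(4,4): flips 2 -> legal
(5,1): flips 2 -> legal
(5,2): no bracket -> illegal
(5,3): flips 2 -> legal
(5,4): no bracket -> illegal

Answer: (2,1) (4,4) (5,1) (5,3)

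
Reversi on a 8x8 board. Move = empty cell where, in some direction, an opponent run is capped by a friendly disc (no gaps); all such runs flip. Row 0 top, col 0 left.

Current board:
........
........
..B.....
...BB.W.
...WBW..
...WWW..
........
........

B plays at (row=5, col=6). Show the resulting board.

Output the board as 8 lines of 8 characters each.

Answer: ........
........
..B.....
...BB.W.
...WBB..
...WWWB.
........
........

Derivation:
Place B at (5,6); scan 8 dirs for brackets.
Dir NW: opp run (4,5) capped by B -> flip
Dir N: first cell '.' (not opp) -> no flip
Dir NE: first cell '.' (not opp) -> no flip
Dir W: opp run (5,5) (5,4) (5,3), next='.' -> no flip
Dir E: first cell '.' (not opp) -> no flip
Dir SW: first cell '.' (not opp) -> no flip
Dir S: first cell '.' (not opp) -> no flip
Dir SE: first cell '.' (not opp) -> no flip
All flips: (4,5)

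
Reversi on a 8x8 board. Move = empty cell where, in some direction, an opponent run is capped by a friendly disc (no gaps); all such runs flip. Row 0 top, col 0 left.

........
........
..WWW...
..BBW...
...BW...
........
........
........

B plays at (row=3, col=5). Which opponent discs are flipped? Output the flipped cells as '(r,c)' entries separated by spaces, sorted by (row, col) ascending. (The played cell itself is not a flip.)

Dir NW: opp run (2,4), next='.' -> no flip
Dir N: first cell '.' (not opp) -> no flip
Dir NE: first cell '.' (not opp) -> no flip
Dir W: opp run (3,4) capped by B -> flip
Dir E: first cell '.' (not opp) -> no flip
Dir SW: opp run (4,4), next='.' -> no flip
Dir S: first cell '.' (not opp) -> no flip
Dir SE: first cell '.' (not opp) -> no flip

Answer: (3,4)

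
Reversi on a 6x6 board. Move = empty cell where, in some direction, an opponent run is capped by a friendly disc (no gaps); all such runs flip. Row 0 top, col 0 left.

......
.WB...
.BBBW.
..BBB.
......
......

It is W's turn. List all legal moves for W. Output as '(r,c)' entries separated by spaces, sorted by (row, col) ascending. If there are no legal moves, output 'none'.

(0,1): no bracket -> illegal
(0,2): no bracket -> illegal
(0,3): no bracket -> illegal
(1,0): no bracket -> illegal
(1,3): flips 1 -> legal
(1,4): no bracket -> illegal
(2,0): flips 3 -> legal
(2,5): no bracket -> illegal
(3,0): no bracket -> illegal
(3,1): flips 1 -> legal
(3,5): no bracket -> illegal
(4,1): no bracket -> illegal
(4,2): flips 1 -> legal
(4,3): no bracket -> illegal
(4,4): flips 3 -> legal
(4,5): no bracket -> illegal

Answer: (1,3) (2,0) (3,1) (4,2) (4,4)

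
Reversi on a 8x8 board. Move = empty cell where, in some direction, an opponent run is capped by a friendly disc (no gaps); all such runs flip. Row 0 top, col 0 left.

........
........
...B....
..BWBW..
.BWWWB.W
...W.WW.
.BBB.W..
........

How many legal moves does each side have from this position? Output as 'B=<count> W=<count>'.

Answer: B=7 W=11

Derivation:
-- B to move --
(2,2): no bracket -> illegal
(2,4): no bracket -> illegal
(2,5): flips 1 -> legal
(2,6): flips 3 -> legal
(3,1): no bracket -> illegal
(3,6): flips 1 -> legal
(3,7): no bracket -> illegal
(4,6): no bracket -> illegal
(5,1): no bracket -> illegal
(5,2): flips 2 -> legal
(5,4): flips 2 -> legal
(5,7): no bracket -> illegal
(6,4): no bracket -> illegal
(6,6): no bracket -> illegal
(6,7): flips 1 -> legal
(7,4): no bracket -> illegal
(7,5): flips 2 -> legal
(7,6): no bracket -> illegal
B mobility = 7
-- W to move --
(1,2): flips 3 -> legal
(1,3): flips 1 -> legal
(1,4): no bracket -> illegal
(2,1): flips 1 -> legal
(2,2): flips 1 -> legal
(2,4): flips 1 -> legal
(2,5): flips 1 -> legal
(3,0): no bracket -> illegal
(3,1): flips 1 -> legal
(3,6): no bracket -> illegal
(4,0): flips 1 -> legal
(4,6): flips 1 -> legal
(5,0): no bracket -> illegal
(5,1): no bracket -> illegal
(5,2): no bracket -> illegal
(5,4): no bracket -> illegal
(6,0): no bracket -> illegal
(6,4): no bracket -> illegal
(7,0): no bracket -> illegal
(7,1): flips 1 -> legal
(7,2): no bracket -> illegal
(7,3): flips 1 -> legal
(7,4): no bracket -> illegal
W mobility = 11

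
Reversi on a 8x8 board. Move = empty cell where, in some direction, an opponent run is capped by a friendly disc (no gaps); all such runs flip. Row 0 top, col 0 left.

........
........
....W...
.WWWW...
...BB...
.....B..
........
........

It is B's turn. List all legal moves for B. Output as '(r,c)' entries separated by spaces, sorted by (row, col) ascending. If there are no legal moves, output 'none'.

(1,3): no bracket -> illegal
(1,4): flips 2 -> legal
(1,5): no bracket -> illegal
(2,0): no bracket -> illegal
(2,1): flips 1 -> legal
(2,2): flips 1 -> legal
(2,3): flips 1 -> legal
(2,5): flips 1 -> legal
(3,0): no bracket -> illegal
(3,5): no bracket -> illegal
(4,0): no bracket -> illegal
(4,1): no bracket -> illegal
(4,2): no bracket -> illegal
(4,5): no bracket -> illegal

Answer: (1,4) (2,1) (2,2) (2,3) (2,5)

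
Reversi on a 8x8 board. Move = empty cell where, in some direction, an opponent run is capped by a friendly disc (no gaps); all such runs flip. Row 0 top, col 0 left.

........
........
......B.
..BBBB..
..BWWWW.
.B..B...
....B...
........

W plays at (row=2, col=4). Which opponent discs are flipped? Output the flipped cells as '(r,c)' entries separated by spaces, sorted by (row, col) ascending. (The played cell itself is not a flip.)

Dir NW: first cell '.' (not opp) -> no flip
Dir N: first cell '.' (not opp) -> no flip
Dir NE: first cell '.' (not opp) -> no flip
Dir W: first cell '.' (not opp) -> no flip
Dir E: first cell '.' (not opp) -> no flip
Dir SW: opp run (3,3) (4,2) (5,1), next='.' -> no flip
Dir S: opp run (3,4) capped by W -> flip
Dir SE: opp run (3,5) capped by W -> flip

Answer: (3,4) (3,5)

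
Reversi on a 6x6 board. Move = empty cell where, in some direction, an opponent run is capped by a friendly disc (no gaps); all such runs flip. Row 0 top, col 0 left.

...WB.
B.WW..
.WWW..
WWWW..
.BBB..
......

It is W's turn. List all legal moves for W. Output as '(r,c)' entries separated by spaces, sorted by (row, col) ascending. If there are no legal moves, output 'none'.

(0,0): no bracket -> illegal
(0,1): no bracket -> illegal
(0,5): flips 1 -> legal
(1,1): no bracket -> illegal
(1,4): no bracket -> illegal
(1,5): no bracket -> illegal
(2,0): no bracket -> illegal
(3,4): no bracket -> illegal
(4,0): no bracket -> illegal
(4,4): no bracket -> illegal
(5,0): flips 1 -> legal
(5,1): flips 2 -> legal
(5,2): flips 2 -> legal
(5,3): flips 2 -> legal
(5,4): flips 1 -> legal

Answer: (0,5) (5,0) (5,1) (5,2) (5,3) (5,4)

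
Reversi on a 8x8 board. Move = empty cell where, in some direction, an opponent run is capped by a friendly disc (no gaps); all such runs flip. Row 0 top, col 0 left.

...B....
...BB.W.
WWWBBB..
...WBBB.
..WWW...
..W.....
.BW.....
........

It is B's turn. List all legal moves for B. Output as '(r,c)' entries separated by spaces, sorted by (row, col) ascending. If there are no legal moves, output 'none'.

Answer: (0,7) (3,1) (3,2) (5,1) (5,3) (5,4) (6,3)

Derivation:
(0,5): no bracket -> illegal
(0,6): no bracket -> illegal
(0,7): flips 1 -> legal
(1,0): no bracket -> illegal
(1,1): no bracket -> illegal
(1,2): no bracket -> illegal
(1,5): no bracket -> illegal
(1,7): no bracket -> illegal
(2,6): no bracket -> illegal
(2,7): no bracket -> illegal
(3,0): no bracket -> illegal
(3,1): flips 1 -> legal
(3,2): flips 1 -> legal
(4,1): no bracket -> illegal
(4,5): no bracket -> illegal
(5,1): flips 2 -> legal
(5,3): flips 3 -> legal
(5,4): flips 1 -> legal
(5,5): no bracket -> illegal
(6,3): flips 1 -> legal
(7,1): no bracket -> illegal
(7,2): no bracket -> illegal
(7,3): no bracket -> illegal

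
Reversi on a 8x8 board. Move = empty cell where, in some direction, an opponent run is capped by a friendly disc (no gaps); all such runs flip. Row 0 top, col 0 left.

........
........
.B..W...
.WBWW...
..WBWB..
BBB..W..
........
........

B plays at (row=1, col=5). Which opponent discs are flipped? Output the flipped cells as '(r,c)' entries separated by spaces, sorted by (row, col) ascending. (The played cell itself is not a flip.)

Dir NW: first cell '.' (not opp) -> no flip
Dir N: first cell '.' (not opp) -> no flip
Dir NE: first cell '.' (not opp) -> no flip
Dir W: first cell '.' (not opp) -> no flip
Dir E: first cell '.' (not opp) -> no flip
Dir SW: opp run (2,4) (3,3) (4,2) capped by B -> flip
Dir S: first cell '.' (not opp) -> no flip
Dir SE: first cell '.' (not opp) -> no flip

Answer: (2,4) (3,3) (4,2)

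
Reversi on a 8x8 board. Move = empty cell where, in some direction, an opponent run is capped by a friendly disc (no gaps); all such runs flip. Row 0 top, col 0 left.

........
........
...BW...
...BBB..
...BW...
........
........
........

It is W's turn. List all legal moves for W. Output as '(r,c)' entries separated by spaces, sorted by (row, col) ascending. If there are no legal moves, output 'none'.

Answer: (2,2) (2,6) (4,2) (4,6)

Derivation:
(1,2): no bracket -> illegal
(1,3): no bracket -> illegal
(1,4): no bracket -> illegal
(2,2): flips 2 -> legal
(2,5): no bracket -> illegal
(2,6): flips 1 -> legal
(3,2): no bracket -> illegal
(3,6): no bracket -> illegal
(4,2): flips 2 -> legal
(4,5): no bracket -> illegal
(4,6): flips 1 -> legal
(5,2): no bracket -> illegal
(5,3): no bracket -> illegal
(5,4): no bracket -> illegal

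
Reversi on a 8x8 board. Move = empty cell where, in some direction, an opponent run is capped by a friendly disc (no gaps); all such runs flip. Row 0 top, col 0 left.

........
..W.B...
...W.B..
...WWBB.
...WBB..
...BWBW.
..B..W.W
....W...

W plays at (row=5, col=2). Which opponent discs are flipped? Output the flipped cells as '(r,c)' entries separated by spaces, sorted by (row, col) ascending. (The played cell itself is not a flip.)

Answer: (5,3)

Derivation:
Dir NW: first cell '.' (not opp) -> no flip
Dir N: first cell '.' (not opp) -> no flip
Dir NE: first cell 'W' (not opp) -> no flip
Dir W: first cell '.' (not opp) -> no flip
Dir E: opp run (5,3) capped by W -> flip
Dir SW: first cell '.' (not opp) -> no flip
Dir S: opp run (6,2), next='.' -> no flip
Dir SE: first cell '.' (not opp) -> no flip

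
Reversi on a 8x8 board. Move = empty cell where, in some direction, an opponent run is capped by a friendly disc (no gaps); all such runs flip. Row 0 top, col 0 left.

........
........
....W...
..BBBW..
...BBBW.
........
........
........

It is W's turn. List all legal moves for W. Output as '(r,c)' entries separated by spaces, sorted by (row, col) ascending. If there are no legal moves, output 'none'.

Answer: (3,1) (4,2) (5,3) (5,4) (5,5)

Derivation:
(2,1): no bracket -> illegal
(2,2): no bracket -> illegal
(2,3): no bracket -> illegal
(2,5): no bracket -> illegal
(3,1): flips 3 -> legal
(3,6): no bracket -> illegal
(4,1): no bracket -> illegal
(4,2): flips 4 -> legal
(5,2): no bracket -> illegal
(5,3): flips 1 -> legal
(5,4): flips 2 -> legal
(5,5): flips 1 -> legal
(5,6): no bracket -> illegal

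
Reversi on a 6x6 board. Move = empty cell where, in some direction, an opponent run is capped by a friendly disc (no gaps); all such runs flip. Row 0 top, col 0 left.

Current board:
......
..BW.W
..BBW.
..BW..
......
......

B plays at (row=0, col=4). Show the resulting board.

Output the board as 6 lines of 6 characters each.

Answer: ....B.
..BB.W
..BBW.
..BW..
......
......

Derivation:
Place B at (0,4); scan 8 dirs for brackets.
Dir NW: edge -> no flip
Dir N: edge -> no flip
Dir NE: edge -> no flip
Dir W: first cell '.' (not opp) -> no flip
Dir E: first cell '.' (not opp) -> no flip
Dir SW: opp run (1,3) capped by B -> flip
Dir S: first cell '.' (not opp) -> no flip
Dir SE: opp run (1,5), next=edge -> no flip
All flips: (1,3)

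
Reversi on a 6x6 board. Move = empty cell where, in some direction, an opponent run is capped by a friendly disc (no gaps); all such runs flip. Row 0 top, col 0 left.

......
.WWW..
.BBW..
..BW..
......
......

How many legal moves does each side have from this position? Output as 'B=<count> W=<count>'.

Answer: B=9 W=5

Derivation:
-- B to move --
(0,0): flips 1 -> legal
(0,1): flips 1 -> legal
(0,2): flips 1 -> legal
(0,3): flips 1 -> legal
(0,4): flips 1 -> legal
(1,0): no bracket -> illegal
(1,4): flips 1 -> legal
(2,0): no bracket -> illegal
(2,4): flips 1 -> legal
(3,4): flips 1 -> legal
(4,2): no bracket -> illegal
(4,3): no bracket -> illegal
(4,4): flips 1 -> legal
B mobility = 9
-- W to move --
(1,0): no bracket -> illegal
(2,0): flips 2 -> legal
(3,0): flips 1 -> legal
(3,1): flips 3 -> legal
(4,1): flips 1 -> legal
(4,2): flips 2 -> legal
(4,3): no bracket -> illegal
W mobility = 5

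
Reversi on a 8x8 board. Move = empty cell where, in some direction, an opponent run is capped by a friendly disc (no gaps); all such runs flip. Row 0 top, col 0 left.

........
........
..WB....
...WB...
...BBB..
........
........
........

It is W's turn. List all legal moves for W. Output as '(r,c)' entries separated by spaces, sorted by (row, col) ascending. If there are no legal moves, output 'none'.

(1,2): no bracket -> illegal
(1,3): flips 1 -> legal
(1,4): no bracket -> illegal
(2,4): flips 1 -> legal
(2,5): no bracket -> illegal
(3,2): no bracket -> illegal
(3,5): flips 1 -> legal
(3,6): no bracket -> illegal
(4,2): no bracket -> illegal
(4,6): no bracket -> illegal
(5,2): no bracket -> illegal
(5,3): flips 1 -> legal
(5,4): no bracket -> illegal
(5,5): flips 1 -> legal
(5,6): no bracket -> illegal

Answer: (1,3) (2,4) (3,5) (5,3) (5,5)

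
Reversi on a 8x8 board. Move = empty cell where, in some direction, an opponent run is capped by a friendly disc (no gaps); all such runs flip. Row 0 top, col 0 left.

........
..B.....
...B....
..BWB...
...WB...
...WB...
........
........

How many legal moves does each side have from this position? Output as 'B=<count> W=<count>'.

Answer: B=5 W=8

Derivation:
-- B to move --
(2,2): flips 1 -> legal
(2,4): no bracket -> illegal
(4,2): flips 1 -> legal
(5,2): flips 2 -> legal
(6,2): flips 1 -> legal
(6,3): flips 3 -> legal
(6,4): no bracket -> illegal
B mobility = 5
-- W to move --
(0,1): no bracket -> illegal
(0,2): no bracket -> illegal
(0,3): no bracket -> illegal
(1,1): no bracket -> illegal
(1,3): flips 1 -> legal
(1,4): no bracket -> illegal
(2,1): flips 1 -> legal
(2,2): no bracket -> illegal
(2,4): no bracket -> illegal
(2,5): flips 1 -> legal
(3,1): flips 1 -> legal
(3,5): flips 2 -> legal
(4,1): no bracket -> illegal
(4,2): no bracket -> illegal
(4,5): flips 1 -> legal
(5,5): flips 2 -> legal
(6,3): no bracket -> illegal
(6,4): no bracket -> illegal
(6,5): flips 1 -> legal
W mobility = 8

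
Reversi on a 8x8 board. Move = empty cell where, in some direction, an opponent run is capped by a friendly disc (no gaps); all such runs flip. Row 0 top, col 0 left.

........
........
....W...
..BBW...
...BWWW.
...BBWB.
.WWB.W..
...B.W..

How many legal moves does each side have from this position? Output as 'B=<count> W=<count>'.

Answer: B=13 W=11

Derivation:
-- B to move --
(1,3): no bracket -> illegal
(1,4): flips 3 -> legal
(1,5): flips 1 -> legal
(2,3): flips 2 -> legal
(2,5): flips 1 -> legal
(3,5): flips 2 -> legal
(3,6): flips 2 -> legal
(3,7): no bracket -> illegal
(4,7): flips 3 -> legal
(5,0): no bracket -> illegal
(5,1): flips 1 -> legal
(5,2): no bracket -> illegal
(5,7): no bracket -> illegal
(6,0): flips 2 -> legal
(6,4): no bracket -> illegal
(6,6): flips 2 -> legal
(7,0): no bracket -> illegal
(7,1): flips 1 -> legal
(7,2): no bracket -> illegal
(7,4): flips 1 -> legal
(7,6): flips 1 -> legal
B mobility = 13
-- W to move --
(2,1): flips 3 -> legal
(2,2): flips 1 -> legal
(2,3): no bracket -> illegal
(3,1): flips 2 -> legal
(4,1): no bracket -> illegal
(4,2): flips 2 -> legal
(4,7): flips 1 -> legal
(5,2): flips 3 -> legal
(5,7): flips 1 -> legal
(6,4): flips 2 -> legal
(6,6): flips 1 -> legal
(6,7): flips 1 -> legal
(7,2): flips 2 -> legal
(7,4): no bracket -> illegal
W mobility = 11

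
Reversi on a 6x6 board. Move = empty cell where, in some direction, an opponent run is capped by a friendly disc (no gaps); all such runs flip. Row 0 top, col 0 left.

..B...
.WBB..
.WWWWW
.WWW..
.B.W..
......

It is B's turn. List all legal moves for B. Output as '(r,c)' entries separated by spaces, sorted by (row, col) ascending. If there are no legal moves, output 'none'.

Answer: (0,1) (1,0) (1,4) (2,0) (3,0) (3,4) (3,5) (4,0) (4,2) (5,3)

Derivation:
(0,0): no bracket -> illegal
(0,1): flips 3 -> legal
(1,0): flips 1 -> legal
(1,4): flips 2 -> legal
(1,5): no bracket -> illegal
(2,0): flips 1 -> legal
(3,0): flips 1 -> legal
(3,4): flips 1 -> legal
(3,5): flips 1 -> legal
(4,0): flips 2 -> legal
(4,2): flips 2 -> legal
(4,4): no bracket -> illegal
(5,2): no bracket -> illegal
(5,3): flips 3 -> legal
(5,4): no bracket -> illegal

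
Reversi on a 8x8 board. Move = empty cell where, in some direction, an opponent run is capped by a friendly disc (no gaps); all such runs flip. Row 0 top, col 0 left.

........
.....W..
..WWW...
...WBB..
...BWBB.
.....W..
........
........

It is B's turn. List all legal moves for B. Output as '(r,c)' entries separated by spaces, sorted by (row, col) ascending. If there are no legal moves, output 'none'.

(0,4): no bracket -> illegal
(0,5): no bracket -> illegal
(0,6): no bracket -> illegal
(1,1): no bracket -> illegal
(1,2): flips 1 -> legal
(1,3): flips 3 -> legal
(1,4): flips 1 -> legal
(1,6): no bracket -> illegal
(2,1): no bracket -> illegal
(2,5): no bracket -> illegal
(2,6): no bracket -> illegal
(3,1): no bracket -> illegal
(3,2): flips 1 -> legal
(4,2): no bracket -> illegal
(5,3): flips 1 -> legal
(5,4): flips 1 -> legal
(5,6): no bracket -> illegal
(6,4): flips 1 -> legal
(6,5): flips 1 -> legal
(6,6): no bracket -> illegal

Answer: (1,2) (1,3) (1,4) (3,2) (5,3) (5,4) (6,4) (6,5)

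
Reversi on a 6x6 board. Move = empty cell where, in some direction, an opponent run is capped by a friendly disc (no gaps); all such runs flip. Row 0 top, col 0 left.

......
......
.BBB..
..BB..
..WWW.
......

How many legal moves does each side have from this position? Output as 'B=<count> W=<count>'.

Answer: B=5 W=5

Derivation:
-- B to move --
(3,1): no bracket -> illegal
(3,4): no bracket -> illegal
(3,5): no bracket -> illegal
(4,1): no bracket -> illegal
(4,5): no bracket -> illegal
(5,1): flips 1 -> legal
(5,2): flips 1 -> legal
(5,3): flips 1 -> legal
(5,4): flips 1 -> legal
(5,5): flips 1 -> legal
B mobility = 5
-- W to move --
(1,0): flips 2 -> legal
(1,1): flips 2 -> legal
(1,2): flips 2 -> legal
(1,3): flips 2 -> legal
(1,4): no bracket -> illegal
(2,0): no bracket -> illegal
(2,4): flips 1 -> legal
(3,0): no bracket -> illegal
(3,1): no bracket -> illegal
(3,4): no bracket -> illegal
(4,1): no bracket -> illegal
W mobility = 5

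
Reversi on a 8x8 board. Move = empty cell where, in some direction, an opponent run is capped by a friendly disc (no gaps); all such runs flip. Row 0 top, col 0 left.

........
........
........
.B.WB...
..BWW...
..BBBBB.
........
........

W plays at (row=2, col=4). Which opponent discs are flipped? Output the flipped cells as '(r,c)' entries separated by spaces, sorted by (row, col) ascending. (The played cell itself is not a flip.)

Dir NW: first cell '.' (not opp) -> no flip
Dir N: first cell '.' (not opp) -> no flip
Dir NE: first cell '.' (not opp) -> no flip
Dir W: first cell '.' (not opp) -> no flip
Dir E: first cell '.' (not opp) -> no flip
Dir SW: first cell 'W' (not opp) -> no flip
Dir S: opp run (3,4) capped by W -> flip
Dir SE: first cell '.' (not opp) -> no flip

Answer: (3,4)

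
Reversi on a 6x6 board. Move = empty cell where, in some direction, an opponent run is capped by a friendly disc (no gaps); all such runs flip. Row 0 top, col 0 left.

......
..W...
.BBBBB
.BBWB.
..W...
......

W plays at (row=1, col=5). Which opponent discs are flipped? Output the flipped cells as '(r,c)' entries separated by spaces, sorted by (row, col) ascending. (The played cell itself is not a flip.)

Dir NW: first cell '.' (not opp) -> no flip
Dir N: first cell '.' (not opp) -> no flip
Dir NE: edge -> no flip
Dir W: first cell '.' (not opp) -> no flip
Dir E: edge -> no flip
Dir SW: opp run (2,4) capped by W -> flip
Dir S: opp run (2,5), next='.' -> no flip
Dir SE: edge -> no flip

Answer: (2,4)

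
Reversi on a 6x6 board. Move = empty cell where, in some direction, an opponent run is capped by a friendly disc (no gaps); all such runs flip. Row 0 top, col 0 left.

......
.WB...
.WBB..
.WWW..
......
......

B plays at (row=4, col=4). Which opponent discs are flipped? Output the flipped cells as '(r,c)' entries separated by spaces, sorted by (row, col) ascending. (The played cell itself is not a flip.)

Dir NW: opp run (3,3) capped by B -> flip
Dir N: first cell '.' (not opp) -> no flip
Dir NE: first cell '.' (not opp) -> no flip
Dir W: first cell '.' (not opp) -> no flip
Dir E: first cell '.' (not opp) -> no flip
Dir SW: first cell '.' (not opp) -> no flip
Dir S: first cell '.' (not opp) -> no flip
Dir SE: first cell '.' (not opp) -> no flip

Answer: (3,3)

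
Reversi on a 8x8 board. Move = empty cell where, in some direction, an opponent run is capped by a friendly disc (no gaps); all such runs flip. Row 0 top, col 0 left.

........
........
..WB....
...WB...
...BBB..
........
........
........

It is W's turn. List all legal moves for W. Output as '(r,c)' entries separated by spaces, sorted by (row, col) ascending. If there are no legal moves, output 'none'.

Answer: (1,3) (2,4) (3,5) (5,3) (5,5)

Derivation:
(1,2): no bracket -> illegal
(1,3): flips 1 -> legal
(1,4): no bracket -> illegal
(2,4): flips 1 -> legal
(2,5): no bracket -> illegal
(3,2): no bracket -> illegal
(3,5): flips 1 -> legal
(3,6): no bracket -> illegal
(4,2): no bracket -> illegal
(4,6): no bracket -> illegal
(5,2): no bracket -> illegal
(5,3): flips 1 -> legal
(5,4): no bracket -> illegal
(5,5): flips 1 -> legal
(5,6): no bracket -> illegal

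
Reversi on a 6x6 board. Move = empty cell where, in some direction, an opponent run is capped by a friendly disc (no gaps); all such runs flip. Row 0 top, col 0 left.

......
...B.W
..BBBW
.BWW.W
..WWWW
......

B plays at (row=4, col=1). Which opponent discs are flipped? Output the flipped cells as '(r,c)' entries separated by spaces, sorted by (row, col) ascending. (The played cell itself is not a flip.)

Dir NW: first cell '.' (not opp) -> no flip
Dir N: first cell 'B' (not opp) -> no flip
Dir NE: opp run (3,2) capped by B -> flip
Dir W: first cell '.' (not opp) -> no flip
Dir E: opp run (4,2) (4,3) (4,4) (4,5), next=edge -> no flip
Dir SW: first cell '.' (not opp) -> no flip
Dir S: first cell '.' (not opp) -> no flip
Dir SE: first cell '.' (not opp) -> no flip

Answer: (3,2)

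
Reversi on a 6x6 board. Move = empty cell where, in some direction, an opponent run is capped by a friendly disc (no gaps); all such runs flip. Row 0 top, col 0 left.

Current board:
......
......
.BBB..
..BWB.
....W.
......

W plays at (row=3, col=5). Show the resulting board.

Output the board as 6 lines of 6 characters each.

Answer: ......
......
.BBB..
..BWWW
....W.
......

Derivation:
Place W at (3,5); scan 8 dirs for brackets.
Dir NW: first cell '.' (not opp) -> no flip
Dir N: first cell '.' (not opp) -> no flip
Dir NE: edge -> no flip
Dir W: opp run (3,4) capped by W -> flip
Dir E: edge -> no flip
Dir SW: first cell 'W' (not opp) -> no flip
Dir S: first cell '.' (not opp) -> no flip
Dir SE: edge -> no flip
All flips: (3,4)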